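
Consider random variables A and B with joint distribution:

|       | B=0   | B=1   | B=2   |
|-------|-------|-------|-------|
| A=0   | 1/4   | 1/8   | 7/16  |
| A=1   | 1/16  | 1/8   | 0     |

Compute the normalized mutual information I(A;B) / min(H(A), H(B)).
Marginal P(A) (row sums):
  P(A=0) = 1/4 + 1/8 + 7/16 = 13/16
  P(A=1) = 1/16 + 1/8 + 0 = 3/16
Marginal P(B) (column sums):
  P(B=0) = 1/4 + 1/16 = 5/16
  P(B=1) = 1/8 + 1/8 = 1/4
  P(B=2) = 7/16 + 0 = 7/16

H(A) = -[(13/16)·log₂(13/16) + (3/16)·log₂(3/16)]
  = 0.2434 + 0.4528
  = 0.6962 bits
H(B) = -[(5/16)·log₂(5/16) + (1/4)·log₂(1/4) + (7/16)·log₂(7/16)]
  = 0.5244 + 0.5000 + 0.5218
  = 1.5462 bits
H(A,B) = -[(1/4)·log₂(1/4) + (1/8)·log₂(1/8) + (7/16)·log₂(7/16) + (1/16)·log₂(1/16) + (1/8)·log₂(1/8)]
  = 0.5000 + 0.3750 + 0.5218 + 0.2500 + 0.3750
  = 2.0218 bits

I(A;B) = H(A) + H(B) - H(A,B)
  = 0.6962 + 1.5462 - 2.0218
  = 0.2206 bits

min(H(A), H(B)) = min(0.6962, 1.5462) = 0.6962 bits
Normalized MI = 0.2206 / 0.6962 = 0.3169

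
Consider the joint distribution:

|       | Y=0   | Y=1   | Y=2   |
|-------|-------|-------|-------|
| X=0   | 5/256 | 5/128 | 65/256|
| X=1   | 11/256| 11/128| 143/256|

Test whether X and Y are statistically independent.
Marginal P(X) (row sums):
  P(X=0) = 5/256 + 5/128 + 65/256 = 5/16
  P(X=1) = 11/256 + 11/128 + 143/256 = 11/16
Marginal P(Y) (column sums):
  P(Y=0) = 5/256 + 11/256 = 1/16
  P(Y=1) = 5/128 + 11/128 = 1/8
  P(Y=2) = 65/256 + 143/256 = 13/16

X and Y are independent iff P(X=i,Y=j) = P(X=i)·P(Y=j) for every cell.
  P(X=0)·P(Y=0) = 5/16 × 1/16 = 5/256 = P(X=0,Y=0) ✓
  P(X=0)·P(Y=1) = 5/16 × 1/8 = 5/128 = P(X=0,Y=1) ✓
  P(X=0)·P(Y=2) = 5/16 × 13/16 = 65/256 = P(X=0,Y=2) ✓
  P(X=1)·P(Y=0) = 11/16 × 1/16 = 11/256 = P(X=1,Y=0) ✓
  P(X=1)·P(Y=1) = 11/16 × 1/8 = 11/128 = P(X=1,Y=1) ✓
  P(X=1)·P(Y=2) = 11/16 × 13/16 = 143/256 = P(X=1,Y=2) ✓

Yes, X and Y are independent: every cell factors, so I(X;Y) = 0 bits.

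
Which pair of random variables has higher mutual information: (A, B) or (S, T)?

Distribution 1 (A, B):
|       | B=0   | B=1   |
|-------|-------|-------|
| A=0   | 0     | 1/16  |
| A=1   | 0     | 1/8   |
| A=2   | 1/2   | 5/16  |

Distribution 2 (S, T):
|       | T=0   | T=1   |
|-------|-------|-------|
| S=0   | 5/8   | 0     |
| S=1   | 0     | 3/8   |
Distribution 1 (A, B):
Marginal P(A) (row sums):
  P(A=0) = 0 + 1/16 = 1/16
  P(A=1) = 0 + 1/8 = 1/8
  P(A=2) = 1/2 + 5/16 = 13/16
Marginal P(B) (column sums):
  P(B=0) = 0 + 0 + 1/2 = 1/2
  P(B=1) = 1/16 + 1/8 + 5/16 = 1/2

H(A) = -[(1/16)·log₂(1/16) + (1/8)·log₂(1/8) + (13/16)·log₂(13/16)]
  = 0.2500 + 0.3750 + 0.2434
  = 0.8684 bits
H(B) = -[(1/2)·log₂(1/2) + (1/2)·log₂(1/2)]
  = 0.5000 + 0.5000
  = 1.0000 bits
H(A,B) = -[(1/16)·log₂(1/16) + (1/8)·log₂(1/8) + (1/2)·log₂(1/2) + (5/16)·log₂(5/16)]
  = 0.2500 + 0.3750 + 0.5000 + 0.5244
  = 1.6494 bits

I(A;B) = H(A) + H(B) - H(A,B)
  = 0.8684 + 1.0000 - 1.6494
  = 0.2190 bits

Distribution 2 (S, T):
Marginal P(S) (row sums):
  P(S=0) = 5/8 + 0 = 5/8
  P(S=1) = 0 + 3/8 = 3/8
Marginal P(T) (column sums):
  P(T=0) = 5/8 + 0 = 5/8
  P(T=1) = 0 + 3/8 = 3/8

H(S) = -[(5/8)·log₂(5/8) + (3/8)·log₂(3/8)]
  = 0.4238 + 0.5306
  = 0.9544 bits
H(T) = -[(5/8)·log₂(5/8) + (3/8)·log₂(3/8)]
  = 0.4238 + 0.5306
  = 0.9544 bits
H(S,T) = -[(5/8)·log₂(5/8) + (3/8)·log₂(3/8)]
  = 0.4238 + 0.5306
  = 0.9544 bits

I(S;T) = H(S) + H(T) - H(S,T)
  = 0.9544 + 0.9544 - 0.9544
  = 0.9544 bits

I(S;T) = 0.9544 bits > I(A;B) = 0.2190 bits, so (S, T) has the higher mutual information (stronger dependence).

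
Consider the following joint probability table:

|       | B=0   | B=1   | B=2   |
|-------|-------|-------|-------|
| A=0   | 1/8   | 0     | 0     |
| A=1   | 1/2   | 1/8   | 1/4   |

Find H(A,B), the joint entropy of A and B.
H(A,B) = -Σ P(A,B) log₂ P(A,B), summed over the non-zero cells:
H(A,B) = -[(1/8)·log₂(1/8) + (1/2)·log₂(1/2) + (1/8)·log₂(1/8) + (1/4)·log₂(1/4)]
  = 0.3750 + 0.5000 + 0.3750 + 0.5000
  = 1.7500 bits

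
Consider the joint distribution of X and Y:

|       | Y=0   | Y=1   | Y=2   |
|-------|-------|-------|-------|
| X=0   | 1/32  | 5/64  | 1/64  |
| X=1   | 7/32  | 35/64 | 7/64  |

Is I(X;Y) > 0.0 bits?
Marginal P(X) (row sums):
  P(X=0) = 1/32 + 5/64 + 1/64 = 1/8
  P(X=1) = 7/32 + 35/64 + 7/64 = 7/8
Marginal P(Y) (column sums):
  P(Y=0) = 1/32 + 7/32 = 1/4
  P(Y=1) = 5/64 + 35/64 = 5/8
  P(Y=2) = 1/64 + 7/64 = 1/8

H(X) = -[(1/8)·log₂(1/8) + (7/8)·log₂(7/8)]
  = 0.3750 + 0.1686
  = 0.5436 bits
H(Y) = -[(1/4)·log₂(1/4) + (5/8)·log₂(5/8) + (1/8)·log₂(1/8)]
  = 0.5000 + 0.4238 + 0.3750
  = 1.2988 bits
H(X,Y) = -[(1/32)·log₂(1/32) + (5/64)·log₂(5/64) + (1/64)·log₂(1/64) + (7/32)·log₂(7/32) + (35/64)·log₂(35/64) + (7/64)·log₂(7/64)]
  = 0.1563 + 0.2873 + 0.0938 + 0.4796 + 0.4762 + 0.3492
  = 1.8424 bits

I(X;Y) = H(X) + H(Y) - H(X,Y)
  = 0.5436 + 1.2988 - 1.8424
  = 0.0000 bits

No. I(X;Y) = 0.0000 bits, which is ≤ 0.0 bits.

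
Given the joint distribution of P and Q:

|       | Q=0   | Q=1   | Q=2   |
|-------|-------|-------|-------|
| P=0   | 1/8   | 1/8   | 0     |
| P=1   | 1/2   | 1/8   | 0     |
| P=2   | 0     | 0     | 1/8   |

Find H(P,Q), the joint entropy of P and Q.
H(P,Q) = -Σ P(P,Q) log₂ P(P,Q), summed over the non-zero cells:
H(P,Q) = -[(1/8)·log₂(1/8) + (1/8)·log₂(1/8) + (1/2)·log₂(1/2) + (1/8)·log₂(1/8) + (1/8)·log₂(1/8)]
  = 0.3750 + 0.3750 + 0.5000 + 0.3750 + 0.3750
  = 2.0000 bits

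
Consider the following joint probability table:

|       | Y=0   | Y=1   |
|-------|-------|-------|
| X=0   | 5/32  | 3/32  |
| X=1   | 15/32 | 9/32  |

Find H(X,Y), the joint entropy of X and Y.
H(X,Y) = -Σ P(X,Y) log₂ P(X,Y), summed over the non-zero cells:
H(X,Y) = -[(5/32)·log₂(5/32) + (3/32)·log₂(3/32) + (15/32)·log₂(15/32) + (9/32)·log₂(9/32)]
  = 0.4184 + 0.3202 + 0.5124 + 0.5147
  = 1.7657 bits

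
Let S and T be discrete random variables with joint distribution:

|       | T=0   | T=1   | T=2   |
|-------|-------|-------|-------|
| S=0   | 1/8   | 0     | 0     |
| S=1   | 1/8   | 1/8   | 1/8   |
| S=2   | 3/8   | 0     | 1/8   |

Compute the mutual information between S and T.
Marginal P(S) (row sums):
  P(S=0) = 1/8 + 0 + 0 = 1/8
  P(S=1) = 1/8 + 1/8 + 1/8 = 3/8
  P(S=2) = 3/8 + 0 + 1/8 = 1/2
Marginal P(T) (column sums):
  P(T=0) = 1/8 + 1/8 + 3/8 = 5/8
  P(T=1) = 0 + 1/8 + 0 = 1/8
  P(T=2) = 0 + 1/8 + 1/8 = 1/4

H(S) = -[(1/8)·log₂(1/8) + (3/8)·log₂(3/8) + (1/2)·log₂(1/2)]
  = 0.3750 + 0.5306 + 0.5000
  = 1.4056 bits
H(T) = -[(5/8)·log₂(5/8) + (1/8)·log₂(1/8) + (1/4)·log₂(1/4)]
  = 0.4238 + 0.3750 + 0.5000
  = 1.2988 bits
H(S,T) = -[(1/8)·log₂(1/8) + (1/8)·log₂(1/8) + (1/8)·log₂(1/8) + (1/8)·log₂(1/8) + (3/8)·log₂(3/8) + (1/8)·log₂(1/8)]
  = 0.3750 + 0.3750 + 0.3750 + 0.3750 + 0.5306 + 0.3750
  = 2.4056 bits

I(S;T) = H(S) + H(T) - H(S,T)
  = 1.4056 + 1.2988 - 2.4056
  = 0.2988 bits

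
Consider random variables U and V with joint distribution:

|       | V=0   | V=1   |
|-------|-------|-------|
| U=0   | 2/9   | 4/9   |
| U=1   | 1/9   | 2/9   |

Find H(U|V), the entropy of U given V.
Marginal P(V) (column sums):
  P(V=0) = 2/9 + 1/9 = 1/3
  P(V=1) = 4/9 + 2/9 = 2/3

H(U|V) = -Σ P(U,V)·log₂ P(U|V), where P(U|V) = P(U,V) / P(V)
  (U=0,V=0): P(U|V) = (2/9)/(1/3) = 2/3;  -(2/9)·log₂(2/3) = 0.1300
  (U=0,V=1): P(U|V) = (4/9)/(2/3) = 2/3;  -(4/9)·log₂(2/3) = 0.2600
  (U=1,V=0): P(U|V) = (1/9)/(1/3) = 1/3;  -(1/9)·log₂(1/3) = 0.1761
  (U=1,V=1): P(U|V) = (2/9)/(2/3) = 1/3;  -(2/9)·log₂(1/3) = 0.3522
H(U|V) = 0.1300 + 0.2600 + 0.1761 + 0.3522
  = 0.9183 bits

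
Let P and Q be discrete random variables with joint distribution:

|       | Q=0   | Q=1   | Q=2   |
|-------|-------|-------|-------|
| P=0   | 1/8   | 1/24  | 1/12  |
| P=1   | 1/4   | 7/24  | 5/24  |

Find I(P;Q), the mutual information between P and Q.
Marginal P(P) (row sums):
  P(P=0) = 1/8 + 1/24 + 1/12 = 1/4
  P(P=1) = 1/4 + 7/24 + 5/24 = 3/4
Marginal P(Q) (column sums):
  P(Q=0) = 1/8 + 1/4 = 3/8
  P(Q=1) = 1/24 + 7/24 = 1/3
  P(Q=2) = 1/12 + 5/24 = 7/24

H(P) = -[(1/4)·log₂(1/4) + (3/4)·log₂(3/4)]
  = 0.5000 + 0.3113
  = 0.8113 bits
H(Q) = -[(3/8)·log₂(3/8) + (1/3)·log₂(1/3) + (7/24)·log₂(7/24)]
  = 0.5306 + 0.5283 + 0.5185
  = 1.5774 bits
H(P,Q) = -[(1/8)·log₂(1/8) + (1/24)·log₂(1/24) + (1/12)·log₂(1/12) + (1/4)·log₂(1/4) + (7/24)·log₂(7/24) + (5/24)·log₂(5/24)]
  = 0.3750 + 0.1910 + 0.2987 + 0.5000 + 0.5185 + 0.4715
  = 2.3547 bits

I(P;Q) = H(P) + H(Q) - H(P,Q)
  = 0.8113 + 1.5774 - 2.3547
  = 0.0340 bits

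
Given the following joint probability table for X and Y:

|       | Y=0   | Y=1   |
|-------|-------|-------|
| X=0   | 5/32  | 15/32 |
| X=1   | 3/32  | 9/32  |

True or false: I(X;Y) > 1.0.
Marginal P(X) (row sums):
  P(X=0) = 5/32 + 15/32 = 5/8
  P(X=1) = 3/32 + 9/32 = 3/8
Marginal P(Y) (column sums):
  P(Y=0) = 5/32 + 3/32 = 1/4
  P(Y=1) = 15/32 + 9/32 = 3/4

H(X) = -[(5/8)·log₂(5/8) + (3/8)·log₂(3/8)]
  = 0.4238 + 0.5306
  = 0.9544 bits
H(Y) = -[(1/4)·log₂(1/4) + (3/4)·log₂(3/4)]
  = 0.5000 + 0.3113
  = 0.8113 bits
H(X,Y) = -[(5/32)·log₂(5/32) + (15/32)·log₂(15/32) + (3/32)·log₂(3/32) + (9/32)·log₂(9/32)]
  = 0.4184 + 0.5124 + 0.3202 + 0.5147
  = 1.7657 bits

I(X;Y) = H(X) + H(Y) - H(X,Y)
  = 0.9544 + 0.8113 - 1.7657
  = 0.0000 bits

False. I(X;Y) = 0.0000 bits, which is ≤ 1.0 bits.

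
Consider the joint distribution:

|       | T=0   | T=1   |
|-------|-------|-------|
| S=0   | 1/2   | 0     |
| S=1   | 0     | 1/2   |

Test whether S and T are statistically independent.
Marginal P(S) (row sums):
  P(S=0) = 1/2 + 0 = 1/2
  P(S=1) = 0 + 1/2 = 1/2
Marginal P(T) (column sums):
  P(T=0) = 1/2 + 0 = 1/2
  P(T=1) = 0 + 1/2 = 1/2

S and T are independent iff P(S=i,T=j) = P(S=i)·P(T=j) for every cell.
  P(S=0)·P(T=0) = 1/2 × 1/2 = 1/4, but P(S=0,T=0) = 1/2 ✗

No, S and T are not independent. Quantitatively, I(S;T) > 0:

H(S) = -[(1/2)·log₂(1/2) + (1/2)·log₂(1/2)]
  = 0.5000 + 0.5000
  = 1.0000 bits
H(T) = -[(1/2)·log₂(1/2) + (1/2)·log₂(1/2)]
  = 0.5000 + 0.5000
  = 1.0000 bits
H(S,T) = -[(1/2)·log₂(1/2) + (1/2)·log₂(1/2)]
  = 0.5000 + 0.5000
  = 1.0000 bits
I(S;T) = H(S) + H(T) - H(S,T) = 1.0000 + 1.0000 - 1.0000 = 1.0000 bits > 0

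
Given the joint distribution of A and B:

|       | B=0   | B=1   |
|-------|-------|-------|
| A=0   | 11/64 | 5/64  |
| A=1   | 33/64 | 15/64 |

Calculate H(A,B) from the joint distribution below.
H(A,B) = -Σ P(A,B) log₂ P(A,B), summed over the non-zero cells:
H(A,B) = -[(11/64)·log₂(11/64) + (5/64)·log₂(5/64) + (33/64)·log₂(33/64) + (15/64)·log₂(15/64)]
  = 0.4367 + 0.2873 + 0.4927 + 0.4906
  = 1.7073 bits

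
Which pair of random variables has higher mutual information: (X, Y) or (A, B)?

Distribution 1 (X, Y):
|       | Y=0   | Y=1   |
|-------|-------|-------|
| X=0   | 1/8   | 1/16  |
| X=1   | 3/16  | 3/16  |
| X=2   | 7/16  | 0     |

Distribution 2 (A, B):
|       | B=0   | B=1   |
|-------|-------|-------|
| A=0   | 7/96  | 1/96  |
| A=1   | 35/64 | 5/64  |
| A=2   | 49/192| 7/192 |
Distribution 1 (X, Y):
Marginal P(X) (row sums):
  P(X=0) = 1/8 + 1/16 = 3/16
  P(X=1) = 3/16 + 3/16 = 3/8
  P(X=2) = 7/16 + 0 = 7/16
Marginal P(Y) (column sums):
  P(Y=0) = 1/8 + 3/16 + 7/16 = 3/4
  P(Y=1) = 1/16 + 3/16 + 0 = 1/4

H(X) = -[(3/16)·log₂(3/16) + (3/8)·log₂(3/8) + (7/16)·log₂(7/16)]
  = 0.4528 + 0.5306 + 0.5218
  = 1.5052 bits
H(Y) = -[(3/4)·log₂(3/4) + (1/4)·log₂(1/4)]
  = 0.3113 + 0.5000
  = 0.8113 bits
H(X,Y) = -[(1/8)·log₂(1/8) + (1/16)·log₂(1/16) + (3/16)·log₂(3/16) + (3/16)·log₂(3/16) + (7/16)·log₂(7/16)]
  = 0.3750 + 0.2500 + 0.4528 + 0.4528 + 0.5218
  = 2.0524 bits

I(X;Y) = H(X) + H(Y) - H(X,Y)
  = 1.5052 + 0.8113 - 2.0524
  = 0.2641 bits

Distribution 2 (A, B):
Marginal P(A) (row sums):
  P(A=0) = 7/96 + 1/96 = 1/12
  P(A=1) = 35/64 + 5/64 = 5/8
  P(A=2) = 49/192 + 7/192 = 7/24
Marginal P(B) (column sums):
  P(B=0) = 7/96 + 35/64 + 49/192 = 7/8
  P(B=1) = 1/96 + 5/64 + 7/192 = 1/8

H(A) = -[(1/12)·log₂(1/12) + (5/8)·log₂(5/8) + (7/24)·log₂(7/24)]
  = 0.2987 + 0.4238 + 0.5185
  = 1.2410 bits
H(B) = -[(7/8)·log₂(7/8) + (1/8)·log₂(1/8)]
  = 0.1686 + 0.3750
  = 0.5436 bits
H(A,B) = -[(7/96)·log₂(7/96) + (1/96)·log₂(1/96) + (35/64)·log₂(35/64) + (5/64)·log₂(5/64) + (49/192)·log₂(49/192) + (7/192)·log₂(7/192)]
  = 0.2755 + 0.0686 + 0.4762 + 0.2873 + 0.5028 + 0.1742
  = 1.7846 bits

I(A;B) = H(A) + H(B) - H(A,B)
  = 1.2410 + 0.5436 - 1.7846
  = 0.0000 bits

I(X;Y) = 0.2641 bits > I(A;B) = 0.0000 bits, so (X, Y) has the higher mutual information (stronger dependence).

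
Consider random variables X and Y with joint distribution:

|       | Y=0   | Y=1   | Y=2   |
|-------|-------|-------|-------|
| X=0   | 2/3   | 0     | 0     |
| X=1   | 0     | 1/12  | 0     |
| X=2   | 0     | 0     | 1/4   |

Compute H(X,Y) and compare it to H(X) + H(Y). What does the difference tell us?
Marginal P(X) (row sums):
  P(X=0) = 2/3 + 0 + 0 = 2/3
  P(X=1) = 0 + 1/12 + 0 = 1/12
  P(X=2) = 0 + 0 + 1/4 = 1/4
Marginal P(Y) (column sums):
  P(Y=0) = 2/3 + 0 + 0 = 2/3
  P(Y=1) = 0 + 1/12 + 0 = 1/12
  P(Y=2) = 0 + 0 + 1/4 = 1/4

H(X,Y) = -[(2/3)·log₂(2/3) + (1/12)·log₂(1/12) + (1/4)·log₂(1/4)]
  = 0.3900 + 0.2987 + 0.5000
  = 1.1887 bits
H(X) = -[(2/3)·log₂(2/3) + (1/12)·log₂(1/12) + (1/4)·log₂(1/4)]
  = 0.3900 + 0.2987 + 0.5000
  = 1.1887 bits
H(Y) = -[(2/3)·log₂(2/3) + (1/12)·log₂(1/12) + (1/4)·log₂(1/4)]
  = 0.3900 + 0.2987 + 0.5000
  = 1.1887 bits

H(X) + H(Y) = 1.1887 + 1.1887 = 2.3774 bits
Difference: H(X) + H(Y) - H(X,Y) = 2.3774 - 1.1887 = 1.1887 bits = I(X;Y)

The difference is the mutual information; it is positive here, so X and Y are dependent (knowing one reduces uncertainty about the other by 1.1887 bits).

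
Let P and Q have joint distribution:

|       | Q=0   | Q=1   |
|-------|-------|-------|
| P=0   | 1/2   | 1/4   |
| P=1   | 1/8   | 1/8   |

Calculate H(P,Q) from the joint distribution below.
H(P,Q) = -Σ P(P,Q) log₂ P(P,Q), summed over the non-zero cells:
H(P,Q) = -[(1/2)·log₂(1/2) + (1/4)·log₂(1/4) + (1/8)·log₂(1/8) + (1/8)·log₂(1/8)]
  = 0.5000 + 0.5000 + 0.3750 + 0.3750
  = 1.7500 bits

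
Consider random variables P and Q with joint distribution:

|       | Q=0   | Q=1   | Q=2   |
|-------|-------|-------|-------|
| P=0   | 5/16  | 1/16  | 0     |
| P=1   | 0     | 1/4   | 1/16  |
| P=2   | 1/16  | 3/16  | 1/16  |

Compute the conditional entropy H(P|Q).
Marginal P(Q) (column sums):
  P(Q=0) = 5/16 + 0 + 1/16 = 3/8
  P(Q=1) = 1/16 + 1/4 + 3/16 = 1/2
  P(Q=2) = 0 + 1/16 + 1/16 = 1/8

H(P|Q) = -Σ P(P,Q)·log₂ P(P|Q), where P(P|Q) = P(P,Q) / P(Q)
  (cells with P(P,Q) = 0 contribute 0)
  (P=0,Q=0): P(P|Q) = (5/16)/(3/8) = 5/6;  -(5/16)·log₂(5/6) = 0.0822
  (P=0,Q=1): P(P|Q) = (1/16)/(1/2) = 1/8;  -(1/16)·log₂(1/8) = 0.1875
  (P=1,Q=1): P(P|Q) = (1/4)/(1/2) = 1/2;  -(1/4)·log₂(1/2) = 0.2500
  (P=1,Q=2): P(P|Q) = (1/16)/(1/8) = 1/2;  -(1/16)·log₂(1/2) = 0.0625
  (P=2,Q=0): P(P|Q) = (1/16)/(3/8) = 1/6;  -(1/16)·log₂(1/6) = 0.1616
  (P=2,Q=1): P(P|Q) = (3/16)/(1/2) = 3/8;  -(3/16)·log₂(3/8) = 0.2653
  (P=2,Q=2): P(P|Q) = (1/16)/(1/8) = 1/2;  -(1/16)·log₂(1/2) = 0.0625
H(P|Q) = 0.0822 + 0.1875 + 0.2500 + 0.0625 + 0.1616 + 0.2653 + 0.0625
  = 1.0716 bits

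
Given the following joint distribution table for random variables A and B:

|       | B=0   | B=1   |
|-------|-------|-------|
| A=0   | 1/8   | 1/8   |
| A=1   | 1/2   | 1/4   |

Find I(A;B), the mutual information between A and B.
Marginal P(A) (row sums):
  P(A=0) = 1/8 + 1/8 = 1/4
  P(A=1) = 1/2 + 1/4 = 3/4
Marginal P(B) (column sums):
  P(B=0) = 1/8 + 1/2 = 5/8
  P(B=1) = 1/8 + 1/4 = 3/8

H(A) = -[(1/4)·log₂(1/4) + (3/4)·log₂(3/4)]
  = 0.5000 + 0.3113
  = 0.8113 bits
H(B) = -[(5/8)·log₂(5/8) + (3/8)·log₂(3/8)]
  = 0.4238 + 0.5306
  = 0.9544 bits
H(A,B) = -[(1/8)·log₂(1/8) + (1/8)·log₂(1/8) + (1/2)·log₂(1/2) + (1/4)·log₂(1/4)]
  = 0.3750 + 0.3750 + 0.5000 + 0.5000
  = 1.7500 bits

I(A;B) = H(A) + H(B) - H(A,B)
  = 0.8113 + 0.9544 - 1.7500
  = 0.0157 bits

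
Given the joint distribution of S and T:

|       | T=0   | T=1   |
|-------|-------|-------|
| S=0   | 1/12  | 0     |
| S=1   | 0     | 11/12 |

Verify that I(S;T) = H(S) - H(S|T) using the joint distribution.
Left side, from I(S;T) = H(S) + H(T) - H(S,T):
Marginal P(S) (row sums):
  P(S=0) = 1/12 + 0 = 1/12
  P(S=1) = 0 + 11/12 = 11/12
Marginal P(T) (column sums):
  P(T=0) = 1/12 + 0 = 1/12
  P(T=1) = 0 + 11/12 = 11/12

H(S) = -[(1/12)·log₂(1/12) + (11/12)·log₂(11/12)]
  = 0.2987 + 0.1151
  = 0.4138 bits
H(T) = -[(1/12)·log₂(1/12) + (11/12)·log₂(11/12)]
  = 0.2987 + 0.1151
  = 0.4138 bits
H(S,T) = -[(1/12)·log₂(1/12) + (11/12)·log₂(11/12)]
  = 0.2987 + 0.1151
  = 0.4138 bits

I(S;T) = H(S) + H(T) - H(S,T)
  = 0.4138 + 0.4138 - 0.4138
  = 0.4138 bits

Right side, with H(S|T) computed directly from the conditional probabilities:
H(S|T) = -Σ P(S,T)·log₂ P(S|T), where P(S|T) = P(S,T) / P(T)
  (cells with P(S,T) = 0 contribute 0)
  (S=0,T=0): P(S|T) = (1/12)/(1/12) = 1;  -(1/12)·log₂(1) = 0.0000
  (S=1,T=1): P(S|T) = (11/12)/(11/12) = 1;  -(11/12)·log₂(1) = 0.0000
H(S|T) = 0.0000 + 0.0000
  = 0.0000 bits
H(S) - H(S|T) = 0.4138 - 0.0000 = 0.4138 bits

Both sides equal 0.4138 bits, so I(S;T) = H(S) - H(S|T) ✓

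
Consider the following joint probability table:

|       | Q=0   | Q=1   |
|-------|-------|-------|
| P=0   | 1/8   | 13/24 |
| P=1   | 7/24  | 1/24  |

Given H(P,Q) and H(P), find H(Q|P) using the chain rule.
From the chain rule: H(P,Q) = H(P) + H(Q|P)
Therefore: H(Q|P) = H(P,Q) - H(P)

H(P,Q) = -[(1/8)·log₂(1/8) + (13/24)·log₂(13/24) + (7/24)·log₂(7/24) + (1/24)·log₂(1/24)]
  = 0.3750 + 0.4791 + 0.5185 + 0.1910
  = 1.5636 bits
Marginal P(P) (row sums):
  P(P=0) = 1/8 + 13/24 = 2/3
  P(P=1) = 7/24 + 1/24 = 1/3
H(P) = -[(2/3)·log₂(2/3) + (1/3)·log₂(1/3)]
  = 0.3900 + 0.5283
  = 0.9183 bits

H(Q|P) = 1.5636 - 0.9183 = 0.6453 bits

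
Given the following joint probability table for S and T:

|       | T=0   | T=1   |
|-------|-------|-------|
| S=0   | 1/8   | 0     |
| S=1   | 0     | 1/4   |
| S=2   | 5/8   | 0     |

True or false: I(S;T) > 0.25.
Marginal P(S) (row sums):
  P(S=0) = 1/8 + 0 = 1/8
  P(S=1) = 0 + 1/4 = 1/4
  P(S=2) = 5/8 + 0 = 5/8
Marginal P(T) (column sums):
  P(T=0) = 1/8 + 0 + 5/8 = 3/4
  P(T=1) = 0 + 1/4 + 0 = 1/4

H(S) = -[(1/8)·log₂(1/8) + (1/4)·log₂(1/4) + (5/8)·log₂(5/8)]
  = 0.3750 + 0.5000 + 0.4238
  = 1.2988 bits
H(T) = -[(3/4)·log₂(3/4) + (1/4)·log₂(1/4)]
  = 0.3113 + 0.5000
  = 0.8113 bits
H(S,T) = -[(1/8)·log₂(1/8) + (1/4)·log₂(1/4) + (5/8)·log₂(5/8)]
  = 0.3750 + 0.5000 + 0.4238
  = 1.2988 bits

I(S;T) = H(S) + H(T) - H(S,T)
  = 1.2988 + 0.8113 - 1.2988
  = 0.8113 bits

True. I(S;T) = 0.8113 bits, which is > 0.25 bits.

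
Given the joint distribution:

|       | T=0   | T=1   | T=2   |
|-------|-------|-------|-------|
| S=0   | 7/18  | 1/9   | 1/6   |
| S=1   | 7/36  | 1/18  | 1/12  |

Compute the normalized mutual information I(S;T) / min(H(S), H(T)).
Marginal P(S) (row sums):
  P(S=0) = 7/18 + 1/9 + 1/6 = 2/3
  P(S=1) = 7/36 + 1/18 + 1/12 = 1/3
Marginal P(T) (column sums):
  P(T=0) = 7/18 + 7/36 = 7/12
  P(T=1) = 1/9 + 1/18 = 1/6
  P(T=2) = 1/6 + 1/12 = 1/4

H(S) = -[(2/3)·log₂(2/3) + (1/3)·log₂(1/3)]
  = 0.3900 + 0.5283
  = 0.9183 bits
H(T) = -[(7/12)·log₂(7/12) + (1/6)·log₂(1/6) + (1/4)·log₂(1/4)]
  = 0.4536 + 0.4308 + 0.5000
  = 1.3844 bits
H(S,T) = -[(7/18)·log₂(7/18) + (1/9)·log₂(1/9) + (1/6)·log₂(1/6) + (7/36)·log₂(7/36) + (1/18)·log₂(1/18) + (1/12)·log₂(1/12)]
  = 0.5299 + 0.3522 + 0.4308 + 0.4594 + 0.2317 + 0.2987
  = 2.3027 bits

I(S;T) = H(S) + H(T) - H(S,T)
  = 0.9183 + 1.3844 - 2.3027
  = 0.0000 bits

min(H(S), H(T)) = min(0.9183, 1.3844) = 0.9183 bits
Normalized MI = 0.0000 / 0.9183 = 0.0000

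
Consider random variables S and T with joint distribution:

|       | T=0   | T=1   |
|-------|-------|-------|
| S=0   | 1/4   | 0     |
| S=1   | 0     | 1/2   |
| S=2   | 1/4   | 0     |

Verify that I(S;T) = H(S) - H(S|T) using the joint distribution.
Left side, from I(S;T) = H(S) + H(T) - H(S,T):
Marginal P(S) (row sums):
  P(S=0) = 1/4 + 0 = 1/4
  P(S=1) = 0 + 1/2 = 1/2
  P(S=2) = 1/4 + 0 = 1/4
Marginal P(T) (column sums):
  P(T=0) = 1/4 + 0 + 1/4 = 1/2
  P(T=1) = 0 + 1/2 + 0 = 1/2

H(S) = -[(1/4)·log₂(1/4) + (1/2)·log₂(1/2) + (1/4)·log₂(1/4)]
  = 0.5000 + 0.5000 + 0.5000
  = 1.5000 bits
H(T) = -[(1/2)·log₂(1/2) + (1/2)·log₂(1/2)]
  = 0.5000 + 0.5000
  = 1.0000 bits
H(S,T) = -[(1/4)·log₂(1/4) + (1/2)·log₂(1/2) + (1/4)·log₂(1/4)]
  = 0.5000 + 0.5000 + 0.5000
  = 1.5000 bits

I(S;T) = H(S) + H(T) - H(S,T)
  = 1.5000 + 1.0000 - 1.5000
  = 1.0000 bits

Right side, with H(S|T) computed directly from the conditional probabilities:
H(S|T) = -Σ P(S,T)·log₂ P(S|T), where P(S|T) = P(S,T) / P(T)
  (cells with P(S,T) = 0 contribute 0)
  (S=0,T=0): P(S|T) = (1/4)/(1/2) = 1/2;  -(1/4)·log₂(1/2) = 0.2500
  (S=1,T=1): P(S|T) = (1/2)/(1/2) = 1;  -(1/2)·log₂(1) = 0.0000
  (S=2,T=0): P(S|T) = (1/4)/(1/2) = 1/2;  -(1/4)·log₂(1/2) = 0.2500
H(S|T) = 0.2500 + 0.0000 + 0.2500
  = 0.5000 bits
H(S) - H(S|T) = 1.5000 - 0.5000 = 1.0000 bits

Both sides equal 1.0000 bits, so I(S;T) = H(S) - H(S|T) ✓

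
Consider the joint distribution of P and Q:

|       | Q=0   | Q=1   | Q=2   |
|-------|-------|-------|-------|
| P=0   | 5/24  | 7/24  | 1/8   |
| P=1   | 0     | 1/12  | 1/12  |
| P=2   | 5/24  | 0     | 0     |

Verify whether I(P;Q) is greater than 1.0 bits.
Marginal P(P) (row sums):
  P(P=0) = 5/24 + 7/24 + 1/8 = 5/8
  P(P=1) = 0 + 1/12 + 1/12 = 1/6
  P(P=2) = 5/24 + 0 + 0 = 5/24
Marginal P(Q) (column sums):
  P(Q=0) = 5/24 + 0 + 5/24 = 5/12
  P(Q=1) = 7/24 + 1/12 + 0 = 3/8
  P(Q=2) = 1/8 + 1/12 + 0 = 5/24

H(P) = -[(5/8)·log₂(5/8) + (1/6)·log₂(1/6) + (5/24)·log₂(5/24)]
  = 0.4238 + 0.4308 + 0.4715
  = 1.3261 bits
H(Q) = -[(5/12)·log₂(5/12) + (3/8)·log₂(3/8) + (5/24)·log₂(5/24)]
  = 0.5263 + 0.5306 + 0.4715
  = 1.5284 bits
H(P,Q) = -[(5/24)·log₂(5/24) + (7/24)·log₂(7/24) + (1/8)·log₂(1/8) + (1/12)·log₂(1/12) + (1/12)·log₂(1/12) + (5/24)·log₂(5/24)]
  = 0.4715 + 0.5185 + 0.3750 + 0.2987 + 0.2987 + 0.4715
  = 2.4339 bits

I(P;Q) = H(P) + H(Q) - H(P,Q)
  = 1.3261 + 1.5284 - 2.4339
  = 0.4206 bits

No. I(P;Q) = 0.4206 bits, which is ≤ 1.0 bits.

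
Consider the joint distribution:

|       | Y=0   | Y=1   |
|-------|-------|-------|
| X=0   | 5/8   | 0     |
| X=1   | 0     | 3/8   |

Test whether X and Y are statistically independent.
Marginal P(X) (row sums):
  P(X=0) = 5/8 + 0 = 5/8
  P(X=1) = 0 + 3/8 = 3/8
Marginal P(Y) (column sums):
  P(Y=0) = 5/8 + 0 = 5/8
  P(Y=1) = 0 + 3/8 = 3/8

X and Y are independent iff P(X=i,Y=j) = P(X=i)·P(Y=j) for every cell.
  P(X=0)·P(Y=0) = 5/8 × 5/8 = 25/64, but P(X=0,Y=0) = 5/8 ✗

No, X and Y are not independent. Quantitatively, I(X;Y) > 0:

H(X) = -[(5/8)·log₂(5/8) + (3/8)·log₂(3/8)]
  = 0.4238 + 0.5306
  = 0.9544 bits
H(Y) = -[(5/8)·log₂(5/8) + (3/8)·log₂(3/8)]
  = 0.4238 + 0.5306
  = 0.9544 bits
H(X,Y) = -[(5/8)·log₂(5/8) + (3/8)·log₂(3/8)]
  = 0.4238 + 0.5306
  = 0.9544 bits
I(X;Y) = H(X) + H(Y) - H(X,Y) = 0.9544 + 0.9544 - 0.9544 = 0.9544 bits > 0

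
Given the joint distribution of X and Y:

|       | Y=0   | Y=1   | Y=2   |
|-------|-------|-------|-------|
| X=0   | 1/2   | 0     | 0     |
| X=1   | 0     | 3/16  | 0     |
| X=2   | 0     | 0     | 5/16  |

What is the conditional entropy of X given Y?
Marginal P(Y) (column sums):
  P(Y=0) = 1/2 + 0 + 0 = 1/2
  P(Y=1) = 0 + 3/16 + 0 = 3/16
  P(Y=2) = 0 + 0 + 5/16 = 5/16

H(X|Y) = -Σ P(X,Y)·log₂ P(X|Y), where P(X|Y) = P(X,Y) / P(Y)
  (cells with P(X,Y) = 0 contribute 0)
  (X=0,Y=0): P(X|Y) = (1/2)/(1/2) = 1;  -(1/2)·log₂(1) = 0.0000
  (X=1,Y=1): P(X|Y) = (3/16)/(3/16) = 1;  -(3/16)·log₂(1) = 0.0000
  (X=2,Y=2): P(X|Y) = (5/16)/(5/16) = 1;  -(5/16)·log₂(1) = 0.0000
H(X|Y) = 0.0000 + 0.0000 + 0.0000
  = 0.0000 bits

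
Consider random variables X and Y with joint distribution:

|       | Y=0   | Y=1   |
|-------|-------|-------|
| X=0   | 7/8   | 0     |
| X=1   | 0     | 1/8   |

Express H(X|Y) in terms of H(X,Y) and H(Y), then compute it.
H(X|Y) = H(X,Y) - H(Y)

Marginal P(Y) (column sums):
  P(Y=0) = 7/8 + 0 = 7/8
  P(Y=1) = 0 + 1/8 = 1/8

H(X,Y) = -[(7/8)·log₂(7/8) + (1/8)·log₂(1/8)]
  = 0.1686 + 0.3750
  = 0.5436 bits
H(Y) = -[(7/8)·log₂(7/8) + (1/8)·log₂(1/8)]
  = 0.1686 + 0.3750
  = 0.5436 bits

H(X|Y) = 0.5436 - 0.5436 = 0.0000 bits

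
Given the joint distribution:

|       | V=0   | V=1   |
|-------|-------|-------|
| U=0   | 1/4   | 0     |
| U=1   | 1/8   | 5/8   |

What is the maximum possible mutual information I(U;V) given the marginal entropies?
The upper bound on mutual information is I(U;V) ≤ min(H(U), H(V)).

Marginal P(U) (row sums):
  P(U=0) = 1/4 + 0 = 1/4
  P(U=1) = 1/8 + 5/8 = 3/4
Marginal P(V) (column sums):
  P(V=0) = 1/4 + 1/8 = 3/8
  P(V=1) = 0 + 5/8 = 5/8

H(U) = -[(1/4)·log₂(1/4) + (3/4)·log₂(3/4)]
  = 0.5000 + 0.3113
  = 0.8113 bits
H(V) = -[(3/8)·log₂(3/8) + (5/8)·log₂(5/8)]
  = 0.5306 + 0.4238
  = 0.9544 bits

Maximum possible I(U;V) = min(0.8113, 0.9544) = 0.8113 bits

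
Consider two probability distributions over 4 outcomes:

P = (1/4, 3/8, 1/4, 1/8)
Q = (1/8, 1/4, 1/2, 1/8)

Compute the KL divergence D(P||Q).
D(P||Q) = Σ P(i) log₂(P(i)/Q(i))
  i=0: (1/4) × log₂((1/4)/(1/8)) = (1/4) × log₂(2) = 0.2500
  i=1: (3/8) × log₂((3/8)/(1/4)) = (3/8) × log₂(3/2) = 0.2194
  i=2: (1/4) × log₂((1/4)/(1/2)) = (1/4) × log₂(1/2) = -0.2500
  i=3: (1/8) × log₂((1/8)/(1/8)) = (1/8) × log₂(1) = 0.0000
D(P||Q) = 0.2500 + 0.2194 - 0.2500 + 0.0000
  = 0.2194 bits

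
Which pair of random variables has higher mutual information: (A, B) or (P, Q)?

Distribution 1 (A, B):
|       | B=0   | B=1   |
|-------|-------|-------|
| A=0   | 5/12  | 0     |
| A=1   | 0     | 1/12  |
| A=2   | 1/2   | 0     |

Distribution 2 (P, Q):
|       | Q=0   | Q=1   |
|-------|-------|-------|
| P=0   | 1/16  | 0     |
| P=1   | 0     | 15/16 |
Distribution 1 (A, B):
Marginal P(A) (row sums):
  P(A=0) = 5/12 + 0 = 5/12
  P(A=1) = 0 + 1/12 = 1/12
  P(A=2) = 1/2 + 0 = 1/2
Marginal P(B) (column sums):
  P(B=0) = 5/12 + 0 + 1/2 = 11/12
  P(B=1) = 0 + 1/12 + 0 = 1/12

H(A) = -[(5/12)·log₂(5/12) + (1/12)·log₂(1/12) + (1/2)·log₂(1/2)]
  = 0.5263 + 0.2987 + 0.5000
  = 1.3250 bits
H(B) = -[(11/12)·log₂(11/12) + (1/12)·log₂(1/12)]
  = 0.1151 + 0.2987
  = 0.4138 bits
H(A,B) = -[(5/12)·log₂(5/12) + (1/12)·log₂(1/12) + (1/2)·log₂(1/2)]
  = 0.5263 + 0.2987 + 0.5000
  = 1.3250 bits

I(A;B) = H(A) + H(B) - H(A,B)
  = 1.3250 + 0.4138 - 1.3250
  = 0.4138 bits

Distribution 2 (P, Q):
Marginal P(P) (row sums):
  P(P=0) = 1/16 + 0 = 1/16
  P(P=1) = 0 + 15/16 = 15/16
Marginal P(Q) (column sums):
  P(Q=0) = 1/16 + 0 = 1/16
  P(Q=1) = 0 + 15/16 = 15/16

H(P) = -[(1/16)·log₂(1/16) + (15/16)·log₂(15/16)]
  = 0.2500 + 0.0873
  = 0.3373 bits
H(Q) = -[(1/16)·log₂(1/16) + (15/16)·log₂(15/16)]
  = 0.2500 + 0.0873
  = 0.3373 bits
H(P,Q) = -[(1/16)·log₂(1/16) + (15/16)·log₂(15/16)]
  = 0.2500 + 0.0873
  = 0.3373 bits

I(P;Q) = H(P) + H(Q) - H(P,Q)
  = 0.3373 + 0.3373 - 0.3373
  = 0.3373 bits

I(A;B) = 0.4138 bits > I(P;Q) = 0.3373 bits, so (A, B) has the higher mutual information (stronger dependence).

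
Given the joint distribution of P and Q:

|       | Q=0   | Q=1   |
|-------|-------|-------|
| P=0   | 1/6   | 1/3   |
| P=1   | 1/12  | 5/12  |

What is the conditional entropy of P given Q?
Marginal P(Q) (column sums):
  P(Q=0) = 1/6 + 1/12 = 1/4
  P(Q=1) = 1/3 + 5/12 = 3/4

H(P|Q) = -Σ P(P,Q)·log₂ P(P|Q), where P(P|Q) = P(P,Q) / P(Q)
  (P=0,Q=0): P(P|Q) = (1/6)/(1/4) = 2/3;  -(1/6)·log₂(2/3) = 0.0975
  (P=0,Q=1): P(P|Q) = (1/3)/(3/4) = 4/9;  -(1/3)·log₂(4/9) = 0.3900
  (P=1,Q=0): P(P|Q) = (1/12)/(1/4) = 1/3;  -(1/12)·log₂(1/3) = 0.1321
  (P=1,Q=1): P(P|Q) = (5/12)/(3/4) = 5/9;  -(5/12)·log₂(5/9) = 0.3533
H(P|Q) = 0.0975 + 0.3900 + 0.1321 + 0.3533
  = 0.9729 bits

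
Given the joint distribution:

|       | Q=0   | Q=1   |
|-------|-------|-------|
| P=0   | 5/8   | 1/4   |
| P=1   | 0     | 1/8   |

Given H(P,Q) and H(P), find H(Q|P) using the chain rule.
From the chain rule: H(P,Q) = H(P) + H(Q|P)
Therefore: H(Q|P) = H(P,Q) - H(P)

H(P,Q) = -[(5/8)·log₂(5/8) + (1/4)·log₂(1/4) + (1/8)·log₂(1/8)]
  = 0.4238 + 0.5000 + 0.3750
  = 1.2988 bits
Marginal P(P) (row sums):
  P(P=0) = 5/8 + 1/4 = 7/8
  P(P=1) = 0 + 1/8 = 1/8
H(P) = -[(7/8)·log₂(7/8) + (1/8)·log₂(1/8)]
  = 0.1686 + 0.3750
  = 0.5436 bits

H(Q|P) = 1.2988 - 0.5436 = 0.7552 bits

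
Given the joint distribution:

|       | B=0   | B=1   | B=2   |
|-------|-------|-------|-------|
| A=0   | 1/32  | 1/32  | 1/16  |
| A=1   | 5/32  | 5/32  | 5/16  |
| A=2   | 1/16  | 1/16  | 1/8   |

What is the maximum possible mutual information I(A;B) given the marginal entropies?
The upper bound on mutual information is I(A;B) ≤ min(H(A), H(B)).

Marginal P(A) (row sums):
  P(A=0) = 1/32 + 1/32 + 1/16 = 1/8
  P(A=1) = 5/32 + 5/32 + 5/16 = 5/8
  P(A=2) = 1/16 + 1/16 + 1/8 = 1/4
Marginal P(B) (column sums):
  P(B=0) = 1/32 + 5/32 + 1/16 = 1/4
  P(B=1) = 1/32 + 5/32 + 1/16 = 1/4
  P(B=2) = 1/16 + 5/16 + 1/8 = 1/2

H(A) = -[(1/8)·log₂(1/8) + (5/8)·log₂(5/8) + (1/4)·log₂(1/4)]
  = 0.3750 + 0.4238 + 0.5000
  = 1.2988 bits
H(B) = -[(1/4)·log₂(1/4) + (1/4)·log₂(1/4) + (1/2)·log₂(1/2)]
  = 0.5000 + 0.5000 + 0.5000
  = 1.5000 bits

Maximum possible I(A;B) = min(1.2988, 1.5000) = 1.2988 bits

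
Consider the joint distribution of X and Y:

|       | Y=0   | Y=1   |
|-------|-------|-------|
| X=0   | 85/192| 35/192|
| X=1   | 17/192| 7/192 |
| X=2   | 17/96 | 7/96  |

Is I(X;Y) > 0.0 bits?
Marginal P(X) (row sums):
  P(X=0) = 85/192 + 35/192 = 5/8
  P(X=1) = 17/192 + 7/192 = 1/8
  P(X=2) = 17/96 + 7/96 = 1/4
Marginal P(Y) (column sums):
  P(Y=0) = 85/192 + 17/192 + 17/96 = 17/24
  P(Y=1) = 35/192 + 7/192 + 7/96 = 7/24

H(X) = -[(5/8)·log₂(5/8) + (1/8)·log₂(1/8) + (1/4)·log₂(1/4)]
  = 0.4238 + 0.3750 + 0.5000
  = 1.2988 bits
H(Y) = -[(17/24)·log₂(17/24) + (7/24)·log₂(7/24)]
  = 0.3524 + 0.5185
  = 0.8709 bits
H(X,Y) = -[(85/192)·log₂(85/192) + (35/192)·log₂(35/192) + (17/192)·log₂(17/192) + (7/192)·log₂(7/192) + (17/96)·log₂(17/96) + (7/96)·log₂(7/96)]
  = 0.5204 + 0.4476 + 0.3097 + 0.1742 + 0.4423 + 0.2755
  = 2.1697 bits

I(X;Y) = H(X) + H(Y) - H(X,Y)
  = 1.2988 + 0.8709 - 2.1697
  = 0.0000 bits

No. I(X;Y) = 0.0000 bits, which is ≤ 0.0 bits.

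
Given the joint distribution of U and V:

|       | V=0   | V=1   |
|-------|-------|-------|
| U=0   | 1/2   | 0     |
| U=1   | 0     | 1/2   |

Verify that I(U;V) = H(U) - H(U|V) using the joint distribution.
Left side, from I(U;V) = H(U) + H(V) - H(U,V):
Marginal P(U) (row sums):
  P(U=0) = 1/2 + 0 = 1/2
  P(U=1) = 0 + 1/2 = 1/2
Marginal P(V) (column sums):
  P(V=0) = 1/2 + 0 = 1/2
  P(V=1) = 0 + 1/2 = 1/2

H(U) = -[(1/2)·log₂(1/2) + (1/2)·log₂(1/2)]
  = 0.5000 + 0.5000
  = 1.0000 bits
H(V) = -[(1/2)·log₂(1/2) + (1/2)·log₂(1/2)]
  = 0.5000 + 0.5000
  = 1.0000 bits
H(U,V) = -[(1/2)·log₂(1/2) + (1/2)·log₂(1/2)]
  = 0.5000 + 0.5000
  = 1.0000 bits

I(U;V) = H(U) + H(V) - H(U,V)
  = 1.0000 + 1.0000 - 1.0000
  = 1.0000 bits

Right side, with H(U|V) computed directly from the conditional probabilities:
H(U|V) = -Σ P(U,V)·log₂ P(U|V), where P(U|V) = P(U,V) / P(V)
  (cells with P(U,V) = 0 contribute 0)
  (U=0,V=0): P(U|V) = (1/2)/(1/2) = 1;  -(1/2)·log₂(1) = 0.0000
  (U=1,V=1): P(U|V) = (1/2)/(1/2) = 1;  -(1/2)·log₂(1) = 0.0000
H(U|V) = 0.0000 + 0.0000
  = 0.0000 bits
H(U) - H(U|V) = 1.0000 - 0.0000 = 1.0000 bits

Both sides equal 1.0000 bits, so I(U;V) = H(U) - H(U|V) ✓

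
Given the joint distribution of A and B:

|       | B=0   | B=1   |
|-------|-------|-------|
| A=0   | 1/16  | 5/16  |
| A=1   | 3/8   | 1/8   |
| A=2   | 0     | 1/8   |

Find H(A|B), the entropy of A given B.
Marginal P(B) (column sums):
  P(B=0) = 1/16 + 3/8 + 0 = 7/16
  P(B=1) = 5/16 + 1/8 + 1/8 = 9/16

H(A|B) = -Σ P(A,B)·log₂ P(A|B), where P(A|B) = P(A,B) / P(B)
  (cells with P(A,B) = 0 contribute 0)
  (A=0,B=0): P(A|B) = (1/16)/(7/16) = 1/7;  -(1/16)·log₂(1/7) = 0.1755
  (A=0,B=1): P(A|B) = (5/16)/(9/16) = 5/9;  -(5/16)·log₂(5/9) = 0.2650
  (A=1,B=0): P(A|B) = (3/8)/(7/16) = 6/7;  -(3/8)·log₂(6/7) = 0.0834
  (A=1,B=1): P(A|B) = (1/8)/(9/16) = 2/9;  -(1/8)·log₂(2/9) = 0.2712
  (A=2,B=1): P(A|B) = (1/8)/(9/16) = 2/9;  -(1/8)·log₂(2/9) = 0.2712
H(A|B) = 0.1755 + 0.2650 + 0.0834 + 0.2712 + 0.2712
  = 1.0663 bits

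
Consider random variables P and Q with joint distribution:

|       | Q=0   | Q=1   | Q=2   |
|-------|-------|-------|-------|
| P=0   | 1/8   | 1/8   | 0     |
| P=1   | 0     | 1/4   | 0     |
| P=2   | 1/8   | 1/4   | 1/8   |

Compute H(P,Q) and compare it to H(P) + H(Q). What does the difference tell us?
Marginal P(P) (row sums):
  P(P=0) = 1/8 + 1/8 + 0 = 1/4
  P(P=1) = 0 + 1/4 + 0 = 1/4
  P(P=2) = 1/8 + 1/4 + 1/8 = 1/2
Marginal P(Q) (column sums):
  P(Q=0) = 1/8 + 0 + 1/8 = 1/4
  P(Q=1) = 1/8 + 1/4 + 1/4 = 5/8
  P(Q=2) = 0 + 0 + 1/8 = 1/8

H(P,Q) = -[(1/8)·log₂(1/8) + (1/8)·log₂(1/8) + (1/4)·log₂(1/4) + (1/8)·log₂(1/8) + (1/4)·log₂(1/4) + (1/8)·log₂(1/8)]
  = 0.3750 + 0.3750 + 0.5000 + 0.3750 + 0.5000 + 0.3750
  = 2.5000 bits
H(P) = -[(1/4)·log₂(1/4) + (1/4)·log₂(1/4) + (1/2)·log₂(1/2)]
  = 0.5000 + 0.5000 + 0.5000
  = 1.5000 bits
H(Q) = -[(1/4)·log₂(1/4) + (5/8)·log₂(5/8) + (1/8)·log₂(1/8)]
  = 0.5000 + 0.4238 + 0.3750
  = 1.2988 bits

H(P) + H(Q) = 1.5000 + 1.2988 = 2.7988 bits
Difference: H(P) + H(Q) - H(P,Q) = 2.7988 - 2.5000 = 0.2988 bits = I(P;Q)

The difference is the mutual information; it is positive here, so P and Q are dependent (knowing one reduces uncertainty about the other by 0.2988 bits).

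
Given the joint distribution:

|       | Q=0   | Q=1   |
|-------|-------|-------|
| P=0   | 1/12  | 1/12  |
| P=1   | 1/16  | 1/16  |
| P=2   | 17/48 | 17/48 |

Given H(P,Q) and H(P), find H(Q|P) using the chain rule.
From the chain rule: H(P,Q) = H(P) + H(Q|P)
Therefore: H(Q|P) = H(P,Q) - H(P)

H(P,Q) = -[(1/12)·log₂(1/12) + (1/12)·log₂(1/12) + (1/16)·log₂(1/16) + (1/16)·log₂(1/16) + (17/48)·log₂(17/48) + (17/48)·log₂(17/48)]
  = 0.2987 + 0.2987 + 0.2500 + 0.2500 + 0.5304 + 0.5304
  = 2.1582 bits
Marginal P(P) (row sums):
  P(P=0) = 1/12 + 1/12 = 1/6
  P(P=1) = 1/16 + 1/16 = 1/8
  P(P=2) = 17/48 + 17/48 = 17/24
H(P) = -[(1/6)·log₂(1/6) + (1/8)·log₂(1/8) + (17/24)·log₂(17/24)]
  = 0.4308 + 0.3750 + 0.3524
  = 1.1582 bits

H(Q|P) = 2.1582 - 1.1582 = 1.0000 bits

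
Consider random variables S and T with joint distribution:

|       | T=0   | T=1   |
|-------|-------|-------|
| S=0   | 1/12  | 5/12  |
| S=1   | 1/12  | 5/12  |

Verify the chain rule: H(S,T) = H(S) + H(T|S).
Left side:
H(S,T) = -[(1/12)·log₂(1/12) + (5/12)·log₂(5/12) + (1/12)·log₂(1/12) + (5/12)·log₂(5/12)]
  = 0.2987 + 0.5263 + 0.2987 + 0.5263
  = 1.6500 bits

Right side:
Marginal P(S) (row sums):
  P(S=0) = 1/12 + 5/12 = 1/2
  P(S=1) = 1/12 + 5/12 = 1/2
H(S) = -[(1/2)·log₂(1/2) + (1/2)·log₂(1/2)]
  = 0.5000 + 0.5000
  = 1.0000 bits
H(T|S) = -Σ P(S,T)·log₂ P(T|S), where P(T|S) = P(S,T) / P(S)
  (S=0,T=0): P(T|S) = (1/12)/(1/2) = 1/6;  -(1/12)·log₂(1/6) = 0.2154
  (S=0,T=1): P(T|S) = (5/12)/(1/2) = 5/6;  -(5/12)·log₂(5/6) = 0.1096
  (S=1,T=0): P(T|S) = (1/12)/(1/2) = 1/6;  -(1/12)·log₂(1/6) = 0.2154
  (S=1,T=1): P(T|S) = (5/12)/(1/2) = 5/6;  -(5/12)·log₂(5/6) = 0.1096
H(T|S) = 0.2154 + 0.1096 + 0.2154 + 0.1096
  = 0.6500 bits
H(S) + H(T|S) = 1.0000 + 0.6500 = 1.6500 bits

Both sides equal 1.6500 bits, so the chain rule holds ✓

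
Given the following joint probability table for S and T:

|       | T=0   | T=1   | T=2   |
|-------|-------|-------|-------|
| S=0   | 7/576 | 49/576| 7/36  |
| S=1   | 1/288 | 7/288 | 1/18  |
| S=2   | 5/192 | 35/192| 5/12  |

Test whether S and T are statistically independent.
Marginal P(S) (row sums):
  P(S=0) = 7/576 + 49/576 + 7/36 = 7/24
  P(S=1) = 1/288 + 7/288 + 1/18 = 1/12
  P(S=2) = 5/192 + 35/192 + 5/12 = 5/8
Marginal P(T) (column sums):
  P(T=0) = 7/576 + 1/288 + 5/192 = 1/24
  P(T=1) = 49/576 + 7/288 + 35/192 = 7/24
  P(T=2) = 7/36 + 1/18 + 5/12 = 2/3

S and T are independent iff P(S=i,T=j) = P(S=i)·P(T=j) for every cell.
  P(S=0)·P(T=0) = 7/24 × 1/24 = 7/576 = P(S=0,T=0) ✓
  P(S=0)·P(T=1) = 7/24 × 7/24 = 49/576 = P(S=0,T=1) ✓
  P(S=0)·P(T=2) = 7/24 × 2/3 = 7/36 = P(S=0,T=2) ✓
  P(S=1)·P(T=0) = 1/12 × 1/24 = 1/288 = P(S=1,T=0) ✓
  P(S=1)·P(T=1) = 1/12 × 7/24 = 7/288 = P(S=1,T=1) ✓
  P(S=1)·P(T=2) = 1/12 × 2/3 = 1/18 = P(S=1,T=2) ✓
  P(S=2)·P(T=0) = 5/8 × 1/24 = 5/192 = P(S=2,T=0) ✓
  P(S=2)·P(T=1) = 5/8 × 7/24 = 35/192 = P(S=2,T=1) ✓
  P(S=2)·P(T=2) = 5/8 × 2/3 = 5/12 = P(S=2,T=2) ✓

Yes, S and T are independent: every cell factors, so I(S;T) = 0 bits.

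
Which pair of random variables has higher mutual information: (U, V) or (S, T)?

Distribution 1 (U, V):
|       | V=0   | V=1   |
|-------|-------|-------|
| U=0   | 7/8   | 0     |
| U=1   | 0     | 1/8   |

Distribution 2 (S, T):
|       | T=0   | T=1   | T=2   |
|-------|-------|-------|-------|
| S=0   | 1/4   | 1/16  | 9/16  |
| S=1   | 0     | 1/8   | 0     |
Distribution 1 (U, V):
Marginal P(U) (row sums):
  P(U=0) = 7/8 + 0 = 7/8
  P(U=1) = 0 + 1/8 = 1/8
Marginal P(V) (column sums):
  P(V=0) = 7/8 + 0 = 7/8
  P(V=1) = 0 + 1/8 = 1/8

H(U) = -[(7/8)·log₂(7/8) + (1/8)·log₂(1/8)]
  = 0.1686 + 0.3750
  = 0.5436 bits
H(V) = -[(7/8)·log₂(7/8) + (1/8)·log₂(1/8)]
  = 0.1686 + 0.3750
  = 0.5436 bits
H(U,V) = -[(7/8)·log₂(7/8) + (1/8)·log₂(1/8)]
  = 0.1686 + 0.3750
  = 0.5436 bits

I(U;V) = H(U) + H(V) - H(U,V)
  = 0.5436 + 0.5436 - 0.5436
  = 0.5436 bits

Distribution 2 (S, T):
Marginal P(S) (row sums):
  P(S=0) = 1/4 + 1/16 + 9/16 = 7/8
  P(S=1) = 0 + 1/8 + 0 = 1/8
Marginal P(T) (column sums):
  P(T=0) = 1/4 + 0 = 1/4
  P(T=1) = 1/16 + 1/8 = 3/16
  P(T=2) = 9/16 + 0 = 9/16

H(S) = -[(7/8)·log₂(7/8) + (1/8)·log₂(1/8)]
  = 0.1686 + 0.3750
  = 0.5436 bits
H(T) = -[(1/4)·log₂(1/4) + (3/16)·log₂(3/16) + (9/16)·log₂(9/16)]
  = 0.5000 + 0.4528 + 0.4669
  = 1.4197 bits
H(S,T) = -[(1/4)·log₂(1/4) + (1/16)·log₂(1/16) + (9/16)·log₂(9/16) + (1/8)·log₂(1/8)]
  = 0.5000 + 0.2500 + 0.4669 + 0.3750
  = 1.5919 bits

I(S;T) = H(S) + H(T) - H(S,T)
  = 0.5436 + 1.4197 - 1.5919
  = 0.3714 bits

I(U;V) = 0.5436 bits > I(S;T) = 0.3714 bits, so (U, V) has the higher mutual information (stronger dependence).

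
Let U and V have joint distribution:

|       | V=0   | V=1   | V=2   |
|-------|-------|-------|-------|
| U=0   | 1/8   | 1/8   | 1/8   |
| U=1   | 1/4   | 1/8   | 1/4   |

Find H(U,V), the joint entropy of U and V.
H(U,V) = -Σ P(U,V) log₂ P(U,V), summed over the non-zero cells:
H(U,V) = -[(1/8)·log₂(1/8) + (1/8)·log₂(1/8) + (1/8)·log₂(1/8) + (1/4)·log₂(1/4) + (1/8)·log₂(1/8) + (1/4)·log₂(1/4)]
  = 0.3750 + 0.3750 + 0.3750 + 0.5000 + 0.3750 + 0.5000
  = 2.5000 bits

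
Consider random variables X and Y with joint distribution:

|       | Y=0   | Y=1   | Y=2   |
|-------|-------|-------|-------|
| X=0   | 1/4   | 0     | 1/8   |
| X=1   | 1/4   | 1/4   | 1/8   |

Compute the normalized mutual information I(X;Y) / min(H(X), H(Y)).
Marginal P(X) (row sums):
  P(X=0) = 1/4 + 0 + 1/8 = 3/8
  P(X=1) = 1/4 + 1/4 + 1/8 = 5/8
Marginal P(Y) (column sums):
  P(Y=0) = 1/4 + 1/4 = 1/2
  P(Y=1) = 0 + 1/4 = 1/4
  P(Y=2) = 1/8 + 1/8 = 1/4

H(X) = -[(3/8)·log₂(3/8) + (5/8)·log₂(5/8)]
  = 0.5306 + 0.4238
  = 0.9544 bits
H(Y) = -[(1/2)·log₂(1/2) + (1/4)·log₂(1/4) + (1/4)·log₂(1/4)]
  = 0.5000 + 0.5000 + 0.5000
  = 1.5000 bits
H(X,Y) = -[(1/4)·log₂(1/4) + (1/8)·log₂(1/8) + (1/4)·log₂(1/4) + (1/4)·log₂(1/4) + (1/8)·log₂(1/8)]
  = 0.5000 + 0.3750 + 0.5000 + 0.5000 + 0.3750
  = 2.2500 bits

I(X;Y) = H(X) + H(Y) - H(X,Y)
  = 0.9544 + 1.5000 - 2.2500
  = 0.2044 bits

min(H(X), H(Y)) = min(0.9544, 1.5000) = 0.9544 bits
Normalized MI = 0.2044 / 0.9544 = 0.2142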